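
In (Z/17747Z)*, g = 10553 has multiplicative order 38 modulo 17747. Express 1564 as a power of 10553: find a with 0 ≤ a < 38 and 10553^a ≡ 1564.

Successive powers of 10553 modulo 17747:
  10553^0=1  10553^1=10553  10553^2=3384  10553^3=4388  10553^4=4641  10553^5=12500
  10553^6=16796  10553^7=8899  10553^8=11770  10553^9=15304  10553^10=5412  10553^11=2990
  10553^12=17051  10553^13=2370  10553^14=5087  10553^15=16183  10553^16=17565  10553^17=13777
  10553^18=5257  10553^19=17746  10553^20=7194  10553^21=14363  10553^22=13359  10553^23=13106
  10553^24=5247  10553^25=951  10553^26=8848  10553^27=5977  10553^28=2443  10553^29=12335
  10553^30=14757  10553^31=696  10553^32=15377  10553^33=12660  10553^34=1564
So 10553^34 ≡ 1564 (mod 17747), giving a = 34.

34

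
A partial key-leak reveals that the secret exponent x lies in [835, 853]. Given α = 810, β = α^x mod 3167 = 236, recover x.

836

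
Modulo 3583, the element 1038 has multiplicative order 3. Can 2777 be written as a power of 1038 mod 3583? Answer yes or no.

⟨1038⟩ has order 3; its elements mod 3583 are {1, 1038, 2544}.
2777 is not in this set.

no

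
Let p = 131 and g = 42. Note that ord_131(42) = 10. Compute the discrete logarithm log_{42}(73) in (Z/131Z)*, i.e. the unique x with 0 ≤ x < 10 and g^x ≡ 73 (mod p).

Successive powers of 42 modulo 131:
  42^0=1  42^1=42  42^2=61  42^3=73
So 42^3 ≡ 73 (mod 131), giving x = 3.

3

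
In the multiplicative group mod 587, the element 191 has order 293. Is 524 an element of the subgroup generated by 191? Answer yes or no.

no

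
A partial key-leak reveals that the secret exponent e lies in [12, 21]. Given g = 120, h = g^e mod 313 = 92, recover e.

Compute 120^12 mod 313 = 64, then multiply by 120 repeatedly:
  120^12=64  120^13=168  120^14=128  120^15=23  120^16=256
  120^17=46  120^18=199  120^19=92
Found 92 at exponent 19.

19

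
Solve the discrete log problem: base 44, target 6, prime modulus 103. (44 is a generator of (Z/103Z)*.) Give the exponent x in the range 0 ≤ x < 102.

Baby-step giant-step with m = ceil(sqrt(102)) = 11.
Baby table (44^j mod 103 for j=0..10):
  0:1  1:44  2:82  3:3  4:29  5:40  6:9  7:87
  8:17  9:27  10:55
Giant step factor: 44^(-11) ≡ 101 (mod 103).
Scan 6·101^i mod 103 for i = 0, 1, …:
  i=0: 6   i=1: 91   i=2: 24   i=3: 55
Match at i=3, j=10: x = 3·11 + 10 = 43.

43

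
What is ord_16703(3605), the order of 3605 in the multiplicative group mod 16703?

2386

The order of 3605 must divide p − 1 = 16702 = 2 · 7 · 1193.
Divisors: 1, 2, 7, 14, 1193, 2386, 8351, 16702.
Check each in increasing order: 3605^1 ≡ 3605;  3605^2 ≡ 1091;  3605^7 ≡ 14244;  3605^14 ≡ 195;  3605^1193 ≡ 16702;  3605^2386 ≡ 1.
Smallest exponent giving 1 is 2386.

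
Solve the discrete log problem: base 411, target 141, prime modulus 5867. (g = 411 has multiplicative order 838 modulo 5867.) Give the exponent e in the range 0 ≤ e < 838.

18

Baby-step giant-step with m = ceil(sqrt(838)) = 29.
Baby table (411^j mod 5867 for j=0..28):
  0:1  1:411  2:4645  3:2320  4:3066  5:4588  6:2361  7:2316
  8:1422  9:3609  10:4815  11:1786  12:671  13:32  14:1418  15:1965
  16:3836  17:4240  18:141  19:5148  20:3708  21:4435  22:4015  23:1538
  24:4349  25:3871  26:1024  27:4307  28:4210
Giant step factor: 411^(-29) ≡ 2811 (mod 5867).
Scan 141·2811^i mod 5867 for i = 0, 1, …:
  i=0: 141
Match at i=0, j=18: e = 0·29 + 18 = 18.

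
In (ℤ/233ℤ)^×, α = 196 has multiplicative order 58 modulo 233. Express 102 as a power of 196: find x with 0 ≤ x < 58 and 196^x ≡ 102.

Successive powers of 196 modulo 233:
  196^0=1  196^1=196  196^2=204  196^3=141  196^4=142  196^5=105
  196^6=76  196^7=217  196^8=126  196^9=231  196^10=74  196^11=58
  196^12=184  196^13=182  196^14=23  196^15=81  196^16=32  196^17=214
  196^18=4  196^19=85  196^20=117  196^21=98  196^22=102
So 196^22 ≡ 102 (mod 233), giving x = 22.

22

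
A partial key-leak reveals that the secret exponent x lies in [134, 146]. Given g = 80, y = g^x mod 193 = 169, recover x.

138

Compute 80^134 mod 193 = 6, then multiply by 80 repeatedly:
  80^134=6  80^135=94  80^136=186  80^137=19  80^138=169
Found 169 at exponent 138.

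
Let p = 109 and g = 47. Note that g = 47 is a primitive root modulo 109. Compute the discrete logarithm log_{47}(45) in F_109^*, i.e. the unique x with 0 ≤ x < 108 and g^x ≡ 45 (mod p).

36

Baby-step giant-step with m = ceil(sqrt(108)) = 11.
Baby table (47^j mod 109 for j=0..10):
  0:1  1:47  2:29  3:55  4:78  5:69  6:82  7:39
  8:89  9:41  10:74
Giant step factor: 47^(-11) ≡ 98 (mod 109).
Scan 45·98^i mod 109 for i = 0, 1, …:
  i=0: 45   i=1: 50   i=2: 104   i=3: 55
Match at i=3, j=3: x = 3·11 + 3 = 36.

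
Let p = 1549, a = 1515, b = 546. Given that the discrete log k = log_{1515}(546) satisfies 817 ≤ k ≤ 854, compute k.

Compute 1515^817 mod 1549 = 920, then multiply by 1515 repeatedly:
  1515^817=920  1515^818=1249  1515^819=906  1515^820=176  1515^821=212
  1515^822=537  1515^823=330  1515^824=1172  1515^825=426  1515^826=1006
  1515^827=1423  1515^828=1186  1515^829=1499  1515^830=151  1515^831=1062
  1515^832=1068  1515^833=864  1515^834=55  1515^835=1228  1515^836=71
  1515^837=684  1515^838=1528  1515^839=714  1515^840=508  1515^841=1316
  1515^842=177  1515^843=178  1515^844=144  1515^845=1300  1515^846=721
  1515^847=270  1515^848=114  1515^849=771  1515^850=119  1515^851=601
  1515^852=1252  1515^853=804  1515^854=546
Found 546 at exponent 854.

854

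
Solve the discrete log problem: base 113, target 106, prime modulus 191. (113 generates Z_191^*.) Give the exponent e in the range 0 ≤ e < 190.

69

Baby-step giant-step with m = ceil(sqrt(190)) = 14.
Baby table (113^j mod 191 for j=0..13):
  0:1  1:113  2:163  3:83  4:20  5:159  6:13  7:132
  8:18  9:124  10:69  11:157  12:169  13:188
Giant step factor: 113^(-14) ≡ 40 (mod 191).
Scan 106·40^i mod 191 for i = 0, 1, …:
  i=0: 106   i=1: 38   i=2: 183   i=3: 62
  i=4: 188
Match at i=4, j=13: e = 4·14 + 13 = 69.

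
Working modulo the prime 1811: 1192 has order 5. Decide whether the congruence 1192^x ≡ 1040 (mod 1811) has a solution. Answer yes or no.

⟨1192⟩ has order 5; its elements mod 1811 are {1, 433, 956, 1040, 1192}.
1040 is in this set.

yes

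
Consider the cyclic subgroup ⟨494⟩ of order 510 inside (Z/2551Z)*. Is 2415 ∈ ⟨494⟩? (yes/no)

2415 ∈ ⟨494⟩ iff 2415^510 ≡ 1 (mod 2551), since |⟨494⟩| = 510.
2415^510 mod 2551 = 1.
Since 1 = 1, 2415 lies in the subgroup.

yes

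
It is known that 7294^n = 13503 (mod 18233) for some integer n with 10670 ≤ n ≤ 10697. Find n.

10692

Compute 7294^10670 mod 18233 = 10645, then multiply by 7294 repeatedly:
  7294^10670=10645  7294^10671=8516  7294^10672=14106  7294^10673=345  7294^10674=276
  7294^10675=7514  7294^10676=16951  7294^10677=2621  7294^10678=9390  7294^10679=7512
  7294^10680=2363  7294^10681=5537  7294^10682=783  7294^10683=4273  7294^10684=7065
  7294^10685=5652  7294^10686=875  7294^10687=700  7294^10688=560  7294^10689=448
  7294^10690=4005  7294^10691=3204  7294^10692=13503
Found 13503 at exponent 10692.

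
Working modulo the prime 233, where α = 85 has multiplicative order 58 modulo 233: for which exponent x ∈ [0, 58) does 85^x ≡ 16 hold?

8

Successive powers of 85 modulo 233:
  85^0=1  85^1=85  85^2=2  85^3=170  85^4=4  85^5=107
  85^6=8  85^7=214  85^8=16
So 85^8 ≡ 16 (mod 233), giving x = 8.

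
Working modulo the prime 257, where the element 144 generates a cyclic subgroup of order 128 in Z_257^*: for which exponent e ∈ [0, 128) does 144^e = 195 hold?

Baby-step giant-step with m = ceil(sqrt(128)) = 12.
Baby table (144^j mod 257 for j=0..11):
  0:1  1:144  2:176  3:158  4:136  5:52  6:35  7:157
  8:249  9:133  10:134  11:21
Giant step factor: 144^(-12) ≡ 227 (mod 257).
Scan 195·227^i mod 257 for i = 0, 1, …:
  i=0: 195   i=1: 61   i=2: 226   i=3: 159
  i=4: 113   i=5: 208   i=6: 185   i=7: 104
  i=8: 221   i=9: 52
Match at i=9, j=5: e = 9·12 + 5 = 113.

113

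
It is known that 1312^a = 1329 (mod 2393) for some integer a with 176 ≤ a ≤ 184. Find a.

182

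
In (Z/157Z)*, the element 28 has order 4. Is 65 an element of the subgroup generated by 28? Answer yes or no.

no

65 ∈ ⟨28⟩ iff 65^4 ≡ 1 (mod 157), since |⟨28⟩| = 4.
65^4 mod 157 = 39.
Since 39 ≠ 1, 65 does not lie in the subgroup.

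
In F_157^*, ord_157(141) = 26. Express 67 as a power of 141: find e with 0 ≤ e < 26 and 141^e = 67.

4

Successive powers of 141 modulo 157:
  141^0=1  141^1=141  141^2=99  141^3=143  141^4=67
So 141^4 ≡ 67 (mod 157), giving e = 4.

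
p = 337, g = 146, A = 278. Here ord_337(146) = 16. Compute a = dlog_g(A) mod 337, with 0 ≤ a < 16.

Successive powers of 146 modulo 337:
  146^0=1  146^1=146  146^2=85  146^3=278
So 146^3 ≡ 278 (mod 337), giving a = 3.

3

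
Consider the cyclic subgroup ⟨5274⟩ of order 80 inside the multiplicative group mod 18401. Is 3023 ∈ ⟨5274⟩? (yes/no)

yes

3023 ∈ ⟨5274⟩ iff 3023^80 ≡ 1 (mod 18401), since |⟨5274⟩| = 80.
3023^80 mod 18401 = 1.
Since 1 = 1, 3023 lies in the subgroup.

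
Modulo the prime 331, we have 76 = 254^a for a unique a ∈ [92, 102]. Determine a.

Compute 254^92 mod 331 = 76, then multiply by 254 repeatedly:
  254^92=76
Found 76 at exponent 92.

92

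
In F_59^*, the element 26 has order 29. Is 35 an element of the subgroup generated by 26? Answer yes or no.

yes

35 ∈ ⟨26⟩ iff 35^29 ≡ 1 (mod 59), since |⟨26⟩| = 29.
35^29 mod 59 = 1.
Since 1 = 1, 35 lies in the subgroup.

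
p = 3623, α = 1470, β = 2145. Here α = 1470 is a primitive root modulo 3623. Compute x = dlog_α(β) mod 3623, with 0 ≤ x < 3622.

2324

Baby-step giant-step with m = ceil(sqrt(3622)) = 61.
Baby table (1470^j mod 3623 for j=0..60):
  0:1  1:1470  2:1592  3:3405  4:1987  5:752  6:425  7:1594
  8:2722  9:1548  10:316  11:776  12:3098  13:3572  14:1113  15:2137
  16:249  17:107  18:1501  19:63  20:2035  21:2475  22:758  23:1999
  24:277  25:1414  26:2601  27:1205  28:3326  29:1793  30:1789  31:3155
  32:410  33:1282  34:580  35:1195  36:3118  37:365  38:346  39:1400
  40:136  41:655  42:2755  43:2959  44:2130  45:828  46:3455  47:3027
  48:646  49:394  50:3123  51:469  52:1060  53:310  54:2825  55:792
  56:1257  57:60  58:1248  59:1322  60:1412
Giant step factor: 1470^(-61) ≡ 3452 (mod 3623).
Scan 2145·3452^i mod 3623 for i = 0, 1, …:
  i=0: 2145   i=1: 2751   i=2: 569   i=3: 522
  i=4: 1313   i=5: 103   i=6: 502   i=7: 1110
  i=8: 2209   i=9: 2676     …   i=37: 845
  i=38: 425
Match at i=38, j=6: x = 38·61 + 6 = 2324.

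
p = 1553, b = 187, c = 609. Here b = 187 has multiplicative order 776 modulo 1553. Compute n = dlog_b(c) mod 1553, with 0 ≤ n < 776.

149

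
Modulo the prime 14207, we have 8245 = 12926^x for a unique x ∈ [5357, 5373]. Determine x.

Compute 12926^5357 mod 14207 = 8178, then multiply by 12926 repeatedly:
  12926^5357=8178  12926^5358=8748  12926^5359=3135  12926^5360=4646  12926^5361=1207
  12926^5362=2396  12926^5363=13643  12926^5364=12134  12926^5365=13011  12926^5366=11927
  12926^5367=8245
Found 8245 at exponent 5367.

5367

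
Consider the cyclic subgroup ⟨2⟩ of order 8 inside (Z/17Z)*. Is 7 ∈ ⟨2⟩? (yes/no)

no

7 ∈ ⟨2⟩ iff 7^8 ≡ 1 (mod 17), since |⟨2⟩| = 8.
7^8 mod 17 = 16.
Since 16 ≠ 1, 7 does not lie in the subgroup.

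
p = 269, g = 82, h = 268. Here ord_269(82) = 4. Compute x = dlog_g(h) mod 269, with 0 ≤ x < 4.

2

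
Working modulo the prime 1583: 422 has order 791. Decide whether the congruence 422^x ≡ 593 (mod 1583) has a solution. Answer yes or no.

593 ∈ ⟨422⟩ iff 593^791 ≡ 1 (mod 1583), since |⟨422⟩| = 791.
593^791 mod 1583 = 1.
Since 1 = 1, 593 lies in the subgroup.

yes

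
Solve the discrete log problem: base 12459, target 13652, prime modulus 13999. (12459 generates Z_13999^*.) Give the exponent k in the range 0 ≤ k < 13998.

3784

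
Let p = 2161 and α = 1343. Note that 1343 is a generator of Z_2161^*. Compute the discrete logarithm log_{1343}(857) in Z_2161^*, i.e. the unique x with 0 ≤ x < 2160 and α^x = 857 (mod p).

1315

Baby-step giant-step with m = ceil(sqrt(2160)) = 47.
Baby table (1343^j mod 2161 for j=0..46):
  0:1  1:1343  2:1375  3:1131  4:1911  5:1366  6:2010  7:341
  8:1992  9:2099  10:1013  11:1190  12:1191  13:373  14:1748  15:718
  16:468  17:1834  18:1683  19:2024  20:1855  21:1793  22:645  23:1835
  24:865  25:1238  26:825  27:1543  28:2011  29:1684  30:1206  31:1069
  32:763  33:395  34:1040  35:714  36:1579  37:656  38:1481  39:863
  40:713  41:236  42:1442  43:350  44:1113  45:1508  46:387
Giant step factor: 1343^(-47) ≡ 369 (mod 2161).
Scan 857·369^i mod 2161 for i = 0, 1, …:
  i=0: 857   i=1: 727   i=2: 299   i=3: 120
  i=4: 1060   i=5: 2160   i=6: 1792   i=7: 2143
  i=8: 2002   i=9: 1837     …   i=26: 370
  i=27: 387
Match at i=27, j=46: x = 27·47 + 46 = 1315.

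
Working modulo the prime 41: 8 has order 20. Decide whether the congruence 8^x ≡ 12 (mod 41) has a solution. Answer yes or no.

⟨8⟩ has order 20; its elements mod 41 are {1, 2, 4, 5, 8, 9, 10, 16, 18, 20, 21, 23, 25, 31, 32, 33, 36, 37, 39, 40}.
12 is not in this set.

no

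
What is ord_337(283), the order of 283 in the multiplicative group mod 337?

The order of 283 must divide p − 1 = 336 = 2^4 · 3 · 7.
Divisors: 1, 2, 3, 4, 6, 7, 8, 12, 14, 16, 21, 24, 28, 42, 48, 56, 84, 112, 168, 336.
Check each in increasing order: 283^1 ≡ 283;  283^2 ≡ 220;  283^3 ≡ 252;  283^4 ≡ 209;  283^6 ≡ 148;  283^7 ≡ 96;  283^8 ≡ 208;  283^12 ≡ 336;  283^14 ≡ 117;  283^16 ≡ 128;  283^21 ≡ 111;  283^24 ≡ 1.
Smallest exponent giving 1 is 24.

24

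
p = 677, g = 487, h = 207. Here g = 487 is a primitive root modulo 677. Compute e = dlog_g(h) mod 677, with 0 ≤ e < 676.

Baby-step giant-step with m = ceil(sqrt(676)) = 26.
Baby table (487^j mod 677 for j=0..25):
  0:1  1:487  2:219  3:364  4:571  5:507  6:481  7:5
  8:404  9:418  10:466  11:147  12:504  13:374  14:25  15:666
  16:59  17:299  18:58  19:489  20:516  21:125  22:622  23:295
  24:141  25:290
Giant step factor: 487^(-26) ≡ 139 (mod 677).
Scan 207·139^i mod 677 for i = 0, 1, …:
  i=0: 207   i=1: 339   i=2: 408   i=3: 521
  i=4: 657   i=5: 605   i=6: 147
Match at i=6, j=11: e = 6·26 + 11 = 167.

167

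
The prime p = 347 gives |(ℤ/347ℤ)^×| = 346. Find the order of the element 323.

173

The order of 323 must divide p − 1 = 346 = 2 · 173.
Divisors: 1, 2, 173, 346.
Check each in increasing order: 323^1 ≡ 323;  323^2 ≡ 229;  323^173 ≡ 1.
Smallest exponent giving 1 is 173.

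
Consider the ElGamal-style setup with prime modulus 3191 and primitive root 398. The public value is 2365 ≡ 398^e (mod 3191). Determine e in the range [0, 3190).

Baby-step giant-step with m = ceil(sqrt(3190)) = 57.
Baby table (398^j mod 3191 for j=0..56):
  0:1  1:398  2:2045  3:205  4:1815  5:1204  6:542  7:1919
  8:1113  9:2616  10:902  11:1604  12:192  13:3023  14:147  15:1068
  16:661  17:1416  18:1952  19:1483  20:3090  21:1285  22:870  23:1632
  24:1763  25:2845  26:2696  27:832  28:2463  29:637  30:1437  31:737
  32:2945  33:1013  34:1108  35:626  36:250  37:579  38:690  39:194
  40:628  41:1046  42:1478  43:1100  44:633  45:3036  46:2130  47:2125
  48:135  49:2674  50:1649  51:2147  52:2509  53:2990  54:2968  55:594
  56:278
Giant step factor: 398^(-57) ≡ 2581 (mod 3191).
Scan 2365·2581^i mod 3191 for i = 0, 1, …:
  i=0: 2365   i=1: 2873   i=2: 2520   i=3: 862
  i=4: 695   i=5: 453   i=6: 1287   i=7: 3107
  i=8: 184   i=9: 2636   i=10: 304   i=11: 2829
  i=12: 641   i=13: 1483
Match at i=13, j=19: e = 13·57 + 19 = 760.

760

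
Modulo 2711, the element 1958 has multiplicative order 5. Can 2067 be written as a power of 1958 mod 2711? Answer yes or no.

⟨1958⟩ has order 5; its elements mod 2711 are {1, 18, 324, 410, 1958}.
2067 is not in this set.

no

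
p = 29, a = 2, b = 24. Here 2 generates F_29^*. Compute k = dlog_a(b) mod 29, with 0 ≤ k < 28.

8

Successive powers of 2 modulo 29:
  2^0=1  2^1=2  2^2=4  2^3=8  2^4=16  2^5=3
  2^6=6  2^7=12  2^8=24
So 2^8 ≡ 24 (mod 29), giving k = 8.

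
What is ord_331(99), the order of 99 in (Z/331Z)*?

The order of 99 must divide p − 1 = 330 = 2 · 3 · 5 · 11.
Divisors: 1, 2, 3, 5, 6, 10, 11, 15, 22, 30, 33, 55, 66, 110, 165, 330.
Check each in increasing order: 99^1 ≡ 99;  99^2 ≡ 202;  99^3 ≡ 138;  99^5 ≡ 72;  99^6 ≡ 177;  99^10 ≡ 219;  99^11 ≡ 166;  99^15 ≡ 211;  99^22 ≡ 83;  99^30 ≡ 167;  99^33 ≡ 207;  99^55 ≡ 300;  99^66 ≡ 150;  99^110 ≡ 299;  99^165 ≡ 330;  99^330 ≡ 1.
Smallest exponent giving 1 is 330.

330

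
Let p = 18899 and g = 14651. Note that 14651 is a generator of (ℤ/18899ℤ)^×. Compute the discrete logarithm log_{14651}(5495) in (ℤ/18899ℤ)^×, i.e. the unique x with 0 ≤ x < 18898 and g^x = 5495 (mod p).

4971

Baby-step giant-step with m = ceil(sqrt(18898)) = 138.
Baby table (14651^j mod 18899 for j=0..137):
  0:1  1:14651  2:15858  3:10151  4:6070  5:11775  6:5453  7:5830
  8:10749  9:17131  10:7561  11:9172  12:7082  13:2872  14:8498  15:16485
  16:11414  17:8162  18:7489  19:12644  20:18145  21:9061  22:6135  23:241
  24:15677  25:4180  26:8420  27:7647  28:2925  29:10142  30:6504  31:1346
  32:8589  33:7897  34:18168  35:5852  36:11788  37:6926  38:4095  39:10419
  40:1546  41:9444  42:4465  43:7276  44:10316  45:4413  46:1384  47:17256
  48:5733  49:7027  50:9724  51:5662  52:6251  53:17746  54:3103  55:9958
  56:13277  57:12819  58:11806  59:6058  60:6054  61:4147  62:16311  63:13505
  64:8124  65:17721  66:14808  67:10387  68:5189  69:12261  70:916  71:2026
  72:11496  73:8  74:3814  75:13470  76:5612  77:10762  78:18604  79:5826
  80:8842  81:10396  82:4755  83:3791  84:16679  85:18858  86:4077  87:11287
  88:18486  89:15716  90:8599  91:3215  92:6657  93:12867  94:15791  95:11282
  96:1928  97:12022  98:14541  99:10663  100:4479  101:4501  102:5540  103:14234
  104:10768  105:12015  106:6479  107:13051  108:9018  109:18708  110:17610  111:13861
  112:7756  113:12368  114:18855  115:16821  116:1511  117:6932  118:16405  119:11072
  120:5755  121:8066  122:18418  123:2196  124:7498  125:12210  126:9675  127:5925
  128:4068  129:11721  130:8057  131:18852  132:10666  133:10634  134:14277  135:17094
  136:13545  137:8295
Giant step factor: 14651^(-138) ≡ 5188 (mod 18899).
Scan 5495·5188^i mod 18899 for i = 0, 1, …:
  i=0: 5495   i=1: 8368   i=2: 2181   i=3: 13426
  i=4: 11273   i=5: 10818   i=6: 12653   i=7: 7537
  i=8: 18824   i=9: 7779     …   i=35: 3714
  i=36: 10151
Match at i=36, j=3: x = 36·138 + 3 = 4971.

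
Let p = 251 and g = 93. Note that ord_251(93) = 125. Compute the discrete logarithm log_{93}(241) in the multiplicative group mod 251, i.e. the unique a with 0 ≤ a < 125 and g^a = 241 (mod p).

120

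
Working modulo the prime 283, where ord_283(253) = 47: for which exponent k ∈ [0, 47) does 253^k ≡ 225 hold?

22

Successive powers of 253 modulo 283:
  253^0=1  253^1=253  253^2=51  253^3=168  253^4=54  253^5=78
  253^6=207  253^7=16  253^8=86  253^9=250  253^10=141  253^11=15
  253^12=116  253^13=199  253^14=256  253^15=244  253^16=38  253^17=275
  253^18=240  253^19=158  253^20=71  253^21=134  253^22=225
So 253^22 ≡ 225 (mod 283), giving k = 22.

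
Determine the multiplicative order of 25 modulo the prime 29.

7

The order of 25 must divide p − 1 = 28 = 2^2 · 7.
Divisors: 1, 2, 4, 7, 14, 28.
Check each in increasing order: 25^1 ≡ 25;  25^2 ≡ 16;  25^4 ≡ 24;  25^7 ≡ 1.
Smallest exponent giving 1 is 7.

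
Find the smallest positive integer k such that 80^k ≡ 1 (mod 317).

316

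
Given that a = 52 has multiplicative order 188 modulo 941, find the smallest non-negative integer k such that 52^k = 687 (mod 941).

Baby-step giant-step with m = ceil(sqrt(188)) = 14.
Baby table (52^j mod 941 for j=0..13):
  0:1  1:52  2:822  3:399  4:46  5:510  6:172  7:475
  8:234  9:876  10:384  11:207  12:413  13:774
Giant step factor: 52^(-14) ≡ 639 (mod 941).
Scan 687·639^i mod 941 for i = 0, 1, …:
  i=0: 687   i=1: 487   i=2: 663   i=3: 207
Match at i=3, j=11: k = 3·14 + 11 = 53.

53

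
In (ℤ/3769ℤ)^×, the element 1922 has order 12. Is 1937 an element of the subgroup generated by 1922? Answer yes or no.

⟨1922⟩ has order 12; its elements mod 3769 are {1, 402, 463, 464, 1445, 1847, 1922, 2324, 3305, 3306, 3367, 3768}.
1937 is not in this set.

no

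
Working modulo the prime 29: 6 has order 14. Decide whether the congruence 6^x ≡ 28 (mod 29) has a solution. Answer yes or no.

yes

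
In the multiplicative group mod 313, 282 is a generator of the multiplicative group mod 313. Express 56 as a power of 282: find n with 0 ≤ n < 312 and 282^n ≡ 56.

Baby-step giant-step with m = ceil(sqrt(312)) = 18.
Baby table (282^j mod 313 for j=0..17):
  0:1  1:282  2:22  3:257  4:171  5:20  6:6  7:127
  8:132  9:290  10:87  11:120  12:36  13:136  14:166  15:175
  16:209  17:94
Giant step factor: 282^(-18) ≡ 242 (mod 313).
Scan 56·242^i mod 313 for i = 0, 1, …:
  i=0: 56   i=1: 93   i=2: 283   i=3: 252
  i=4: 262   i=5: 178   i=6: 195   i=7: 240
  i=8: 175
Match at i=8, j=15: n = 8·18 + 15 = 159.

159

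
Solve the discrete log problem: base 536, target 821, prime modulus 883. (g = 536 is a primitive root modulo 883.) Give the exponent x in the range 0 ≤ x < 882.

Baby-step giant-step with m = ceil(sqrt(882)) = 30.
Baby table (536^j mod 883 for j=0..29):
  0:1  1:536  2:321  3:754  4:613  5:92  6:747  7:393
  8:494  9:767  10:517  11:733  12:836  13:415  14:807  15:765
  16:328  17:91  18:211  19:72  20:623  21:154  22:425  23:869
  24:443  25:804  26:40  27:248  28:478  29:138
Giant step factor: 536^(-30) ≡ 290 (mod 883).
Scan 821·290^i mod 883 for i = 0, 1, …:
  i=0: 821   i=1: 563   i=2: 798   i=3: 74
  i=4: 268   i=5: 16   i=6: 225   i=7: 791
  i=8: 693   i=9: 529     …   i=20: 670
  i=21: 40
Match at i=21, j=26: x = 21·30 + 26 = 656.

656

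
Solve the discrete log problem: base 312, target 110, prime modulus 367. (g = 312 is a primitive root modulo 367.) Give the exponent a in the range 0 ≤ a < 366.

Baby-step giant-step with m = ceil(sqrt(366)) = 20.
Baby table (312^j mod 367 for j=0..19):
  0:1  1:312  2:89  3:243  4:214  5:341  6:329  7:255
  8:288  9:308  10:309  11:254  12:343  13:219  14:66  15:40
  16:2  17:257  18:178  19:119
Giant step factor: 312^(-20) ≡ 361 (mod 367).
Scan 110·361^i mod 367 for i = 0, 1, …:
  i=0: 110   i=1: 74   i=2: 290   i=3: 95
  i=4: 164   i=5: 117   i=6: 32   i=7: 175
  i=8: 51   i=9: 61   i=10: 1
Match at i=10, j=0: a = 10·20 + 0 = 200.

200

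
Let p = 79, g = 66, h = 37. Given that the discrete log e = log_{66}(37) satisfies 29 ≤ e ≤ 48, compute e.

43

Compute 66^29 mod 79 = 29, then multiply by 66 repeatedly:
  66^29=29  66^30=18  66^31=3  66^32=40  66^33=33
  66^34=45  66^35=47  66^36=21  66^37=43  66^38=73
  66^39=78  66^40=13  66^41=68  66^42=64  66^43=37
Found 37 at exponent 43.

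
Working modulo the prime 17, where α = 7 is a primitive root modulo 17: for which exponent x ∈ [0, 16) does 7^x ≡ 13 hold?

12

Successive powers of 7 modulo 17:
  7^0=1  7^1=7  7^2=15  7^3=3  7^4=4  7^5=11
  7^6=9  7^7=12  7^8=16  7^9=10  7^10=2  7^11=14
  7^12=13
So 7^12 ≡ 13 (mod 17), giving x = 12.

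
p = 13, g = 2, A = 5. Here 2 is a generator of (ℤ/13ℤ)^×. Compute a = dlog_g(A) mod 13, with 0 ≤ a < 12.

9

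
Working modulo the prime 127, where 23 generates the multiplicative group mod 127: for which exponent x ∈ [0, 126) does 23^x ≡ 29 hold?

Baby-step giant-step with m = ceil(sqrt(126)) = 12.
Baby table (23^j mod 127 for j=0..11):
  0:1  1:23  2:21  3:102  4:60  5:110  6:117  7:24
  8:44  9:123  10:35  11:43
Giant step factor: 23^(-12) ≡ 47 (mod 127).
Scan 29·47^i mod 127 for i = 0, 1, …:
  i=0: 29   i=1: 93   i=2: 53   i=3: 78
  i=4: 110
Match at i=4, j=5: x = 4·12 + 5 = 53.

53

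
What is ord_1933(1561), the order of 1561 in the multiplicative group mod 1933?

644

The order of 1561 must divide p − 1 = 1932 = 2^2 · 3 · 7 · 23.
Divisors: 1, 2, 3, 4, 6, 7, 12, 14, 21, 23, 28, 42, 46, 69, 84, 92, 138, 161, 276, 322, 483, 644, 966, 1932.
Check each in increasing order: 1561^1 ≡ 1561;  1561^2 ≡ 1141;  1561^3 ≡ 808;  1561^4 ≡ 972;  1561^6 ≡ 1443;  1561^7 ≡ 578;  1561^12 ≡ 408;  1561^14 ≡ 1608;  1561^21 ≡ 1584;  1561^23 ≡ 1922;  1561^28 ≡ 1243;  1561^42 ≡ 22;  1561^46 ≡ 121;  1561^69 ≡ 602;  1561^84 ≡ 484;  1561^92 ≡ 1110;  1561^138 ≡ 933;  1561^161 ≡ 1335;  1561^276 ≡ 639;  1561^322 ≡ 1932;  1561^483 ≡ 598;  1561^644 ≡ 1.
Smallest exponent giving 1 is 644.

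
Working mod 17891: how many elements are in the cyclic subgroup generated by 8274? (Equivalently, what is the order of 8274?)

The order of 8274 must divide p − 1 = 17890 = 2 · 5 · 1789.
Divisors: 1, 2, 5, 10, 1789, 3578, 8945, 17890.
Check each in increasing order: 8274^1 ≡ 8274;  8274^2 ≡ 8110;  8274^5 ≡ 7924;  8274^10 ≡ 10257;  8274^1789 ≡ 11385;  8274^3578 ≡ 15821;  8274^8945 ≡ 17890;  8274^17890 ≡ 1.
Smallest exponent giving 1 is 17890.

17890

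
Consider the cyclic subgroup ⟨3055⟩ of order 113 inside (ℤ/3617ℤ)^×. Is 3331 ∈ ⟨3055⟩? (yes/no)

no

3331 ∈ ⟨3055⟩ iff 3331^113 ≡ 1 (mod 3617), since |⟨3055⟩| = 113.
3331^113 mod 3617 = 3148.
Since 3148 ≠ 1, 3331 does not lie in the subgroup.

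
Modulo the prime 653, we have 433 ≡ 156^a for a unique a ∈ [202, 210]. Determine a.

205

Compute 156^202 mod 653 = 520, then multiply by 156 repeatedly:
  156^202=520  156^203=148  156^204=233  156^205=433
Found 433 at exponent 205.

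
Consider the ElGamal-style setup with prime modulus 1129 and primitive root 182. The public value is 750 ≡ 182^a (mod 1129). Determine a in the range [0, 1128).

Baby-step giant-step with m = ceil(sqrt(1128)) = 34.
Baby table (182^j mod 1129 for j=0..33):
  0:1  1:182  2:383  3:837  4:1048  5:1064  6:589  7:1072
  8:916  9:749  10:838  11:101  12:318  13:297  14:991  15:851
  16:209  17:781  18:1017  19:1067  20:6  21:1092  22:40  23:506
  24:643  25:739  26:147  27:787  28:980  29:1107  30:512  31:606
  32:779  33:653
Giant step factor: 182^(-34) ≡ 1114 (mod 1129).
Scan 750·1114^i mod 1129 for i = 0, 1, …:
  i=0: 750   i=1: 40
Match at i=1, j=22: a = 1·34 + 22 = 56.

56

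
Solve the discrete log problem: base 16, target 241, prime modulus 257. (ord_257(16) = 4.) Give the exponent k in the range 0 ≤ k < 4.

3

Successive powers of 16 modulo 257:
  16^0=1  16^1=16  16^2=256  16^3=241
So 16^3 ≡ 241 (mod 257), giving k = 3.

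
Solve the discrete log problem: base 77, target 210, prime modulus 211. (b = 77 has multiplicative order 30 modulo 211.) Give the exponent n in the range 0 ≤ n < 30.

Successive powers of 77 modulo 211:
  77^0=1  77^1=77  77^2=21  77^3=140  77^4=19  77^5=197
  77^6=188  77^7=128  77^8=150  77^9=156  77^10=196  77^11=111
  77^12=107  77^13=10  77^14=137  77^15=210
So 77^15 ≡ 210 (mod 211), giving n = 15.

15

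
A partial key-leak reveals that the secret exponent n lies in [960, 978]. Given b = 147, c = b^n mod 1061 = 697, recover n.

Compute 147^960 mod 1061 = 772, then multiply by 147 repeatedly:
  147^960=772  147^961=1018  147^962=45  147^963=249  147^964=529
  147^965=310  147^966=1008  147^967=697
Found 697 at exponent 967.

967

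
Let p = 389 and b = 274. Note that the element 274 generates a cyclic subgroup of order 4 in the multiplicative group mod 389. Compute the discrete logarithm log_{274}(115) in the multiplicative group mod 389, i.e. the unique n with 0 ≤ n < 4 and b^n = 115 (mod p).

3

Successive powers of 274 modulo 389:
  274^0=1  274^1=274  274^2=388  274^3=115
So 274^3 ≡ 115 (mod 389), giving n = 3.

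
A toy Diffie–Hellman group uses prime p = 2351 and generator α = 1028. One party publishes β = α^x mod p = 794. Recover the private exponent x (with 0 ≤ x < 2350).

822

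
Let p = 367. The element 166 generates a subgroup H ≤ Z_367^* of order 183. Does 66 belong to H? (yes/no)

yes

66 ∈ ⟨166⟩ iff 66^183 ≡ 1 (mod 367), since |⟨166⟩| = 183.
66^183 mod 367 = 1.
Since 1 = 1, 66 lies in the subgroup.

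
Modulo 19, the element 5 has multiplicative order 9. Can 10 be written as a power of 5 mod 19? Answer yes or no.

no

⟨5⟩ has order 9; its elements mod 19 are {1, 4, 5, 6, 7, 9, 11, 16, 17}.
10 is not in this set.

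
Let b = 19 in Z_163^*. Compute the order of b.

The order of 19 must divide p − 1 = 162 = 2 · 3^4.
Divisors: 1, 2, 3, 6, 9, 18, 27, 54, 81, 162.
Check each in increasing order: 19^1 ≡ 19;  19^2 ≡ 35;  19^3 ≡ 13;  19^6 ≡ 6;  19^9 ≡ 78;  19^18 ≡ 53;  19^27 ≡ 59;  19^54 ≡ 58;  19^81 ≡ 162;  19^162 ≡ 1.
Smallest exponent giving 1 is 162.

162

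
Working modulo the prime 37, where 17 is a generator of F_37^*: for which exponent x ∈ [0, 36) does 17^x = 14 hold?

15

Successive powers of 17 modulo 37:
  17^0=1  17^1=17  17^2=30  17^3=29  17^4=12  17^5=19
  17^6=27  17^7=15  17^8=33  17^9=6  17^10=28  17^11=32
  17^12=26  17^13=35  17^14=3  17^15=14
So 17^15 ≡ 14 (mod 37), giving x = 15.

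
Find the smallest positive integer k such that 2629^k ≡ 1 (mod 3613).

172

The order of 2629 must divide p − 1 = 3612 = 2^2 · 3 · 7 · 43.
Divisors: 1, 2, 3, 4, 6, 7, 12, 14, 21, 28, 42, 43, 84, 86, 129, 172, 258, 301, 516, 602, 903, 1204, 1806, 3612.
Check each in increasing order: 2629^1 ≡ 2629;  2629^2 ≡ 3585;  2629^3 ≡ 2261;  2629^4 ≡ 784;  2629^6 ≡ 3339;  2629^7 ≡ 2254;  2629^12 ≡ 2816;  2629^14 ≡ 638;  2629^21 ≡ 78;  2629^28 ≡ 2388;  2629^42 ≡ 2471;  2629^43 ≡ 85;  2629^84 ≡ 3484;  2629^86 ≡ 3612;  2629^129 ≡ 3528;  2629^172 ≡ 1.
Smallest exponent giving 1 is 172.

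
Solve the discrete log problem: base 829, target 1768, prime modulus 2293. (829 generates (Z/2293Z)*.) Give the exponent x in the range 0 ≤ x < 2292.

40

Baby-step giant-step with m = ceil(sqrt(2292)) = 48.
Baby table (829^j mod 2293 for j=0..47):
  0:1  1:829  2:1634  3:1716  4:904  5:1898  6:444  7:1196
  8:908  9:628  10:101  11:1181  12:2231  13:1341  14:1877  15:1379
  16:1277  17:1560  18:2281  19:1517  20:1029  21:45  22:617  23:154
  24:1551  25:1699  26:569  27:1636  28:1081  29:1879  30:744  31:2252
  32:406  33:1796  34:727  35:1917  36:144  37:140  38:1410  39:1753
  40:1768  41:445  42:2025  43:249  44:51  45:1005  46:786  47:382
Giant step factor: 829^(-48) ≡ 780 (mod 2293).
Scan 1768·780^i mod 2293 for i = 0, 1, …:
  i=0: 1768
Match at i=0, j=40: x = 0·48 + 40 = 40.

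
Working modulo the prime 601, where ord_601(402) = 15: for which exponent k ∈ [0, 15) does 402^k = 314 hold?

3

Successive powers of 402 modulo 601:
  402^0=1  402^1=402  402^2=536  402^3=314
So 402^3 ≡ 314 (mod 601), giving k = 3.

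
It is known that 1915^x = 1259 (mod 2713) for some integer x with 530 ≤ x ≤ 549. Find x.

Compute 1915^530 mod 2713 = 173, then multiply by 1915 repeatedly:
  1915^530=173  1915^531=309  1915^532=301  1915^533=1259
Found 1259 at exponent 533.

533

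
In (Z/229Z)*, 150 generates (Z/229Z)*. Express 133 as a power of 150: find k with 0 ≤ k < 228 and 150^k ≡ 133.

Successive powers of 150 modulo 229:
  150^0=1  150^1=150  150^2=58  150^3=227  150^4=158  150^5=113
  150^6=4  150^7=142  150^8=3  150^9=221  150^10=174  150^11=223
  150^12=16  150^13=110  150^14=12  150^15=197  150^16=9  150^17=205
  150^18=64  150^19=211  150^20=48  150^21=101  150^22=36  150^23=133
So 150^23 ≡ 133 (mod 229), giving k = 23.

23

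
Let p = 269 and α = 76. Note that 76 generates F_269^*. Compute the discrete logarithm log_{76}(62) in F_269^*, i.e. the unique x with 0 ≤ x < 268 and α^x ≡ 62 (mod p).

156

Baby-step giant-step with m = ceil(sqrt(268)) = 17.
Baby table (76^j mod 269 for j=0..16):
  0:1  1:76  2:127  3:237  4:258  5:240  6:217  7:83
  8:121  9:50  10:34  11:163  12:14  13:257  14:164  15:90
  16:115
Giant step factor: 76^(-17) ≡ 161 (mod 269).
Scan 62·161^i mod 269 for i = 0, 1, …:
  i=0: 62   i=1: 29   i=2: 96   i=3: 123
  i=4: 166   i=5: 95   i=6: 231   i=7: 69
  i=8: 80   i=9: 237
Match at i=9, j=3: x = 9·17 + 3 = 156.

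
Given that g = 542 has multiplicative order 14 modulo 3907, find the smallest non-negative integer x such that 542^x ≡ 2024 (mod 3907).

3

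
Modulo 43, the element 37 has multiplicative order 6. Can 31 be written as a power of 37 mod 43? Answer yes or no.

⟨37⟩ has order 6; its elements mod 43 are {1, 6, 7, 36, 37, 42}.
31 is not in this set.

no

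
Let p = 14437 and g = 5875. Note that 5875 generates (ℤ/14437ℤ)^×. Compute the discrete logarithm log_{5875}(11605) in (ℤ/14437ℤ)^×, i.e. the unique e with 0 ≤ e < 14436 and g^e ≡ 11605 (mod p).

9996

Baby-step giant-step with m = ceil(sqrt(14436)) = 121.
Baby table (5875^j mod 14437 for j=0..120):
  0:1  1:5875  2:11195  3:10090  4:428  5:2462  6:12813  7:1857
  8:9940  9:14272  10:12341  11:761  12:9842  13:1565  14:12443  15:8094
  16:11209  17:5718  18:12788  19:13789  20:4368  21:7451  22:1641  23:11396
  24:7131  25:12888  26:9372  27:12219  28:5861  29:1130  30:12167  31:3538
  32:10907  33:7219  34:10156  35:12816  36:5045  37:214  38:1231  39:13625
  40:8147  41:4970  42:7136  43:13389  44:7599  45:4921  46:8001  47:13440
  48:4047  49:12823  50:2859  51:6394  52:14113  53:2184  54:10944  55:8039
  56:5698  57:10784  58:6444  59:4686  60:13328  61:10149  62:565  63:13302
  64:1769  65:12672  66:10828  67:5078  68:6408  69:9741  70:107  71:7834
  72:14031  73:11292  74:2485  75:3568  76:13913  77:11018  78:9679  79:11219
  80:6720  81:9242  82:13630  83:8648  84:3197  85:14275  86:1092  87:5472
  88:11238  89:2849  90:5392  91:3222  92:2343  93:6664  94:12293  95:7501
  96:6651  97:8103  98:6336  99:5414  100:2539  101:3204  102:12089  103:7272
  104:3917  105:14234  106:5646  107:8461  108:1784  109:14175  110:5509  111:12058
  112:12828  113:3360  114:4621  115:6815  116:4324  117:8817  118:14356  119:546
  120:2736
Giant step factor: 5875^(-121) ≡ 12176 (mod 14437).
Scan 11605·12176^i mod 14437 for i = 0, 1, …:
  i=0: 11605   i=1: 7561   i=2: 12424   i=3: 3738
  i=4: 8464   i=5: 6358   i=6: 3814   i=7: 9872
  i=8: 13447   i=9: 655     …   i=81: 2636
  i=82: 2485
Match at i=82, j=74: e = 82·121 + 74 = 9996.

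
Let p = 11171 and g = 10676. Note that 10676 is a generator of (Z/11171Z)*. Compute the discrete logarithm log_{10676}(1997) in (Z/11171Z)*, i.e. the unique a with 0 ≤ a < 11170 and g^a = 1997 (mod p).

Baby-step giant-step with m = ceil(sqrt(11170)) = 106.
Baby table (10676^j mod 11171 for j=0..105):
  0:1  1:10676  2:10434  3:7343  4:6961  5:6144  6:8403  7:7298
  8:6894  9:5796  10:1927  11:6841  12:9689  13:7475  14:8647  15:9399
  16:5802  17:10128  18:2419  19:9063  20:4557  21:827  22:3962  23:4906
  24:6808  25:3682  26:9454  27:919  28:3106  29:4128  30:933  31:7347
  32:4981  33:3196  34:4262  35:1629  36:9128  37:5895  38:8777  39:904
  40:10531  41:4012  42:2498  43:3471  44:2189  45:32  46:6502  47:9929
  48:385  49:10503  50:6701  51:792  52:10116  53:8359  54:6736  55:5809
  56:6663  57:8431  58:4609  59:8600  60:10322  61:6928  62:137  63:10382
  64:10741  65:601  66:4122  67:3903  68:598  69:5607  70:6114  71:911
  72:7066  73:10024  74:9215  75:7514  76:513  77:2998  78:1733  79:2332
  80:7444  81:1650  82:9904  83:1589  84:6586  85:1862  86:5503  87:1739
  88:10533  89:3022  90:1024  91:6986  92:4940  93:1149  94:966  95:2183
  96:3002  97:10924  98:10555  99:3303  100:7152  101:967  102:1688  103:2265
  104:7096  105:6345
Giant step factor: 10676^(-106) ≡ 6862 (mod 11171).
Scan 1997·6862^i mod 11171 for i = 0, 1, …:
  i=0: 1997   i=1: 7768   i=2: 7175   i=3: 4253
  i=4: 5434   i=5: 10481   i=6: 1724   i=7: 11170
  i=8: 4309   i=9: 9892     …   i=58: 161
  i=59: 10024
Match at i=59, j=73: a = 59·106 + 73 = 6327.

6327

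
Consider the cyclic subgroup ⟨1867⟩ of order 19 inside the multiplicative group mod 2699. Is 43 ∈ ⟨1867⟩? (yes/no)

⟨1867⟩ has order 19; its elements mod 2699 are {1, 43, 62, 107, 466, 653, 816, 944, 1060, 1089, 1145, 1236, 1280, 1849, 1867, 1902, 2010, 2396, 2666}.
43 is in this set.

yes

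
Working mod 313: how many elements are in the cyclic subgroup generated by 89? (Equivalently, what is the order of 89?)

The order of 89 must divide p − 1 = 312 = 2^3 · 3 · 13.
Divisors: 1, 2, 3, 4, 6, 8, 12, 13, 24, 26, 39, 52, 78, 104, 156, 312.
Check each in increasing order: 89^1 ≡ 89;  89^2 ≡ 96;  89^3 ≡ 93;  89^4 ≡ 139;  89^6 ≡ 198;  89^8 ≡ 228;  89^12 ≡ 79;  89^13 ≡ 145;  89^24 ≡ 294;  89^26 ≡ 54;  89^39 ≡ 5;  89^52 ≡ 99;  89^78 ≡ 25;  89^104 ≡ 98;  89^156 ≡ 312;  89^312 ≡ 1.
Smallest exponent giving 1 is 312.

312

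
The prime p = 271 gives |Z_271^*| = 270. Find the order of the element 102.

The order of 102 must divide p − 1 = 270 = 2 · 3^3 · 5.
Divisors: 1, 2, 3, 5, 6, 9, 10, 15, 18, 27, 30, 45, 54, 90, 135, 270.
Check each in increasing order: 102^1 ≡ 102;  102^2 ≡ 106;  102^3 ≡ 243;  102^5 ≡ 13;  102^6 ≡ 242;  102^9 ≡ 270;  102^10 ≡ 169;  102^15 ≡ 29;  102^18 ≡ 1.
Smallest exponent giving 1 is 18.

18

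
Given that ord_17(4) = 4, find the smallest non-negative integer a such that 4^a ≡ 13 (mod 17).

3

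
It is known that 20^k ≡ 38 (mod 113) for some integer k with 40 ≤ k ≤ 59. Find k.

Compute 20^40 mod 113 = 4, then multiply by 20 repeatedly:
  20^40=4  20^41=80  20^42=18  20^43=21  20^44=81
  20^45=38
Found 38 at exponent 45.

45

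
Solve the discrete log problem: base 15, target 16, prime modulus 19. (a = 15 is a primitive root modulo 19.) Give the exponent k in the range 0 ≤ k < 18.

2

Successive powers of 15 modulo 19:
  15^0=1  15^1=15  15^2=16
So 15^2 ≡ 16 (mod 19), giving k = 2.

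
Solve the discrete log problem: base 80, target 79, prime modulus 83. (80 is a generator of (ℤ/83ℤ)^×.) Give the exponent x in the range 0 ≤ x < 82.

49

Baby-step giant-step with m = ceil(sqrt(82)) = 10.
Baby table (80^j mod 83 for j=0..9):
  0:1  1:80  2:9  3:56  4:81  5:6  6:65  7:54
  8:4  9:71
Giant step factor: 80^(-10) ≡ 30 (mod 83).
Scan 79·30^i mod 83 for i = 0, 1, …:
  i=0: 79   i=1: 46   i=2: 52   i=3: 66
  i=4: 71
Match at i=4, j=9: x = 4·10 + 9 = 49.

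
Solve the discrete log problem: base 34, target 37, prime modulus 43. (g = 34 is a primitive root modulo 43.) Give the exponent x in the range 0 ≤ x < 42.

Baby-step giant-step with m = ceil(sqrt(42)) = 7.
Baby table (34^j mod 43 for j=0..6):
  0:1  1:34  2:38  3:2  4:25  5:33  6:4
Giant step factor: 34^(-7) ≡ 37 (mod 43).
Scan 37·37^i mod 43 for i = 0, 1, …:
  i=0: 37   i=1: 36   i=2: 42   i=3: 6
  i=4: 7   i=5: 1
Match at i=5, j=0: x = 5·7 + 0 = 35.

35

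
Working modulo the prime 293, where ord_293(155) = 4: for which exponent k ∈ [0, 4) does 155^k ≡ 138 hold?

3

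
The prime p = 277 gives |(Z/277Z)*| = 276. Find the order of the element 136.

69

The order of 136 must divide p − 1 = 276 = 2^2 · 3 · 23.
Divisors: 1, 2, 3, 4, 6, 12, 23, 46, 69, 92, 138, 276.
Check each in increasing order: 136^1 ≡ 136;  136^2 ≡ 214;  136^3 ≡ 19;  136^4 ≡ 91;  136^6 ≡ 84;  136^12 ≡ 131;  136^23 ≡ 116;  136^46 ≡ 160;  136^69 ≡ 1.
Smallest exponent giving 1 is 69.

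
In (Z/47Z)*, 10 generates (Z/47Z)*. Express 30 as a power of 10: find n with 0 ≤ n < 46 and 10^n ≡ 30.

19

Successive powers of 10 modulo 47:
  10^0=1  10^1=10  10^2=6  10^3=13  10^4=36  10^5=31
  10^6=28  10^7=45  10^8=27  10^9=35  10^10=21  10^11=22
  10^12=32  10^13=38  10^14=4  10^15=40  10^16=24  10^17=5
  10^18=3  10^19=30
So 10^19 ≡ 30 (mod 47), giving n = 19.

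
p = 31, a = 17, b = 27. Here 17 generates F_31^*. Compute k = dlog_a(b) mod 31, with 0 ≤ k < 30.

9

Successive powers of 17 modulo 31:
  17^0=1  17^1=17  17^2=10  17^3=15  17^4=7  17^5=26
  17^6=8  17^7=12  17^8=18  17^9=27
So 17^9 ≡ 27 (mod 31), giving k = 9.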